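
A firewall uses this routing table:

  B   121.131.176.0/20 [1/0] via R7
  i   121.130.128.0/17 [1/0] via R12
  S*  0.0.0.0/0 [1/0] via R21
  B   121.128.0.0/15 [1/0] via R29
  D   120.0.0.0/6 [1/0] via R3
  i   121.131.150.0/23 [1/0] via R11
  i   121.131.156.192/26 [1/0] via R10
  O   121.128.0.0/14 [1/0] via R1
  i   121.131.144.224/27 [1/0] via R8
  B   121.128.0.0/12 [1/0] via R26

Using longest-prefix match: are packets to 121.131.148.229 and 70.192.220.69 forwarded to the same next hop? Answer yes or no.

121.131.148.229: longest match 121.128.0.0/14 -> R1
70.192.220.69: longest match 0.0.0.0/0 -> R21

no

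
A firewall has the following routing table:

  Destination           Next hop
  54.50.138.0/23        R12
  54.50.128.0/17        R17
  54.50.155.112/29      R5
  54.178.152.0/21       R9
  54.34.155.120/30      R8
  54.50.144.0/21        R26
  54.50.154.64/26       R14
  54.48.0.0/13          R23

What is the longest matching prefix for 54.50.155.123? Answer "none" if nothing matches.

54.50.128.0/17

Entries matching 54.50.155.123:
  54.48.0.0/13 (54.48.0.0 - 54.55.255.255)
  54.50.128.0/17 (54.50.128.0 - 54.50.255.255)
Most specific is 54.50.128.0/17.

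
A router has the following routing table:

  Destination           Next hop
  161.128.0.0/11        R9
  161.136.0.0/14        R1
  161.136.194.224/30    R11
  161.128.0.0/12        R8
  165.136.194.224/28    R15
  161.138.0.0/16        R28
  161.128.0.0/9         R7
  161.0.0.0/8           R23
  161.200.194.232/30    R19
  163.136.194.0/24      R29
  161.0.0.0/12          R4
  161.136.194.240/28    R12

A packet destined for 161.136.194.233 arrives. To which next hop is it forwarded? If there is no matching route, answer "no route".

Routes whose prefix contains 161.136.194.233:
  161.0.0.0/8 (161.0.0.0 - 161.255.255.255) -> R23
  161.128.0.0/9 (161.128.0.0 - 161.255.255.255) -> R7
  161.128.0.0/11 (161.128.0.0 - 161.159.255.255) -> R9
  161.128.0.0/12 (161.128.0.0 - 161.143.255.255) -> R8
  161.136.0.0/14 (161.136.0.0 - 161.139.255.255) -> R1
More-specific entries that do NOT match:
  161.136.194.224/30 (161.136.194.224 - 161.136.194.227) does not contain 161.136.194.233
  161.200.194.232/30 (161.200.194.232 - 161.200.194.235) does not contain 161.136.194.233
  165.136.194.224/28 (165.136.194.224 - 165.136.194.239) does not contain 161.136.194.233
  161.136.194.240/28 (161.136.194.240 - 161.136.194.255) does not contain 161.136.194.233
  163.136.194.0/24 (163.136.194.0 - 163.136.194.255) does not contain 161.136.194.233
  161.138.0.0/16 (161.138.0.0 - 161.138.255.255) does not contain 161.136.194.233
Longest matching prefix is /14 -> next hop R1.

R1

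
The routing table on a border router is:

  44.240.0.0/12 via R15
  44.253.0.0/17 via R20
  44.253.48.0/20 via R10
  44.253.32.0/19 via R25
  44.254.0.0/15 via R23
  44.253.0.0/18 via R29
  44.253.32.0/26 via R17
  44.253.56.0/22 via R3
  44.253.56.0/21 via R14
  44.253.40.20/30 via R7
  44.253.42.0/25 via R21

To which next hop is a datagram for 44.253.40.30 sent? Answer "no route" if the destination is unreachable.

R25

Routes whose prefix contains 44.253.40.30:
  44.240.0.0/12 (44.240.0.0 - 44.255.255.255) -> R15
  44.253.0.0/17 (44.253.0.0 - 44.253.127.255) -> R20
  44.253.0.0/18 (44.253.0.0 - 44.253.63.255) -> R29
  44.253.32.0/19 (44.253.32.0 - 44.253.63.255) -> R25
More-specific entries that do NOT match:
  44.253.40.20/30 (44.253.40.20 - 44.253.40.23) does not contain 44.253.40.30
  44.253.32.0/26 (44.253.32.0 - 44.253.32.63) does not contain 44.253.40.30
  44.253.42.0/25 (44.253.42.0 - 44.253.42.127) does not contain 44.253.40.30
  44.253.56.0/22 (44.253.56.0 - 44.253.59.255) does not contain 44.253.40.30
  44.253.56.0/21 (44.253.56.0 - 44.253.63.255) does not contain 44.253.40.30
  44.253.48.0/20 (44.253.48.0 - 44.253.63.255) does not contain 44.253.40.30
Longest matching prefix is /19 -> next hop R25.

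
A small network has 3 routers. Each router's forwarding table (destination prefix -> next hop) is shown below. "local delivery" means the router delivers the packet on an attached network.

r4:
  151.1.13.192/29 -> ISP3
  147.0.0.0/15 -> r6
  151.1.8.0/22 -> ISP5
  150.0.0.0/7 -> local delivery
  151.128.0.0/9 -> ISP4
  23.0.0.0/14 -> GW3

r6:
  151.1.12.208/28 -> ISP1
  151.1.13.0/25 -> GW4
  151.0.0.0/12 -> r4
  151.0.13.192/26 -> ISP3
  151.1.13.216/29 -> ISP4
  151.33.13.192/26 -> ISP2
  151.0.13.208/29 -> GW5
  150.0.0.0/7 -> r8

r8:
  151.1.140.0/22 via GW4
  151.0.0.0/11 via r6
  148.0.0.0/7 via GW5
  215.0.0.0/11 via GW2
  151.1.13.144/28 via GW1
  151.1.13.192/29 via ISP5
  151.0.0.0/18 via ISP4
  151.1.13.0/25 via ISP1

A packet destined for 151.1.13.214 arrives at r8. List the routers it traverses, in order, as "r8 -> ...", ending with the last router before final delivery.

At r8: longest match for 151.1.13.214 is 151.0.0.0/11 -> r6
At r6: longest match for 151.1.13.214 is 151.0.0.0/12 -> r4
At r4: longest match for 151.1.13.214 is 150.0.0.0/7 -> local delivery

r8 -> r6 -> r4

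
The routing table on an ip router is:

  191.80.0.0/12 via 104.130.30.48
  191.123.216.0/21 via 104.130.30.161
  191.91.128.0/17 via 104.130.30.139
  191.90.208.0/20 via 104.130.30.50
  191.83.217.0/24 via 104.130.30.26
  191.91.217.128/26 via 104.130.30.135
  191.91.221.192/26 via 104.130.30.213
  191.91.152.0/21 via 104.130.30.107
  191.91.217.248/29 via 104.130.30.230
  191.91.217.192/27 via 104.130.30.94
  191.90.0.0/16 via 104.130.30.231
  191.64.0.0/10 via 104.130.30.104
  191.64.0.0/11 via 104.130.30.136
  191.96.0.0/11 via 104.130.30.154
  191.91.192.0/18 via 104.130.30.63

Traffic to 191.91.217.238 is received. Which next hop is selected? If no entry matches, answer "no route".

Routes whose prefix contains 191.91.217.238:
  191.64.0.0/10 (191.64.0.0 - 191.127.255.255) -> 104.130.30.104
  191.64.0.0/11 (191.64.0.0 - 191.95.255.255) -> 104.130.30.136
  191.80.0.0/12 (191.80.0.0 - 191.95.255.255) -> 104.130.30.48
  191.91.128.0/17 (191.91.128.0 - 191.91.255.255) -> 104.130.30.139
  191.91.192.0/18 (191.91.192.0 - 191.91.255.255) -> 104.130.30.63
More-specific entries that do NOT match:
  191.91.217.248/29 (191.91.217.248 - 191.91.217.255) does not contain 191.91.217.238
  191.91.217.192/27 (191.91.217.192 - 191.91.217.223) does not contain 191.91.217.238
  191.91.217.128/26 (191.91.217.128 - 191.91.217.191) does not contain 191.91.217.238
  191.91.221.192/26 (191.91.221.192 - 191.91.221.255) does not contain 191.91.217.238
  191.83.217.0/24 (191.83.217.0 - 191.83.217.255) does not contain 191.91.217.238
  191.123.216.0/21 (191.123.216.0 - 191.123.223.255) does not contain 191.91.217.238
  191.91.152.0/21 (191.91.152.0 - 191.91.159.255) does not contain 191.91.217.238
  191.90.208.0/20 (191.90.208.0 - 191.90.223.255) does not contain 191.91.217.238
Longest matching prefix is /18 -> next hop 104.130.30.63.

104.130.30.63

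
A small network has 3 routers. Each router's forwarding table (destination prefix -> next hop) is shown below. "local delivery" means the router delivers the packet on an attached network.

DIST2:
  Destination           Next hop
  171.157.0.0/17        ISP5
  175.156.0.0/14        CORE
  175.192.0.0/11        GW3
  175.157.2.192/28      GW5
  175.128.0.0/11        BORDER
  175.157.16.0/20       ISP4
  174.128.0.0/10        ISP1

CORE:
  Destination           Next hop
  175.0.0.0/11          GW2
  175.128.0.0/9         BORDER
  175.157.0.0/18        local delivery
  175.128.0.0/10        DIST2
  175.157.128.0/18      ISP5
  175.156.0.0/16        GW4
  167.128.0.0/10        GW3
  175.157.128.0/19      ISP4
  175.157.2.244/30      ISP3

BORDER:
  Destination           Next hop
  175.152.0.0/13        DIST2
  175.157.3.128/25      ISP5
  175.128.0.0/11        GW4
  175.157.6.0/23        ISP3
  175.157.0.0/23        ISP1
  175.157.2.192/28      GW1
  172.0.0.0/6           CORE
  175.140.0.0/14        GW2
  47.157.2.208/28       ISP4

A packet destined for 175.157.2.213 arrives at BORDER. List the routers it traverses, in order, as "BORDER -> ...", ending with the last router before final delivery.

BORDER -> DIST2 -> CORE

At BORDER: longest match for 175.157.2.213 is 175.152.0.0/13 -> DIST2
At DIST2: longest match for 175.157.2.213 is 175.156.0.0/14 -> CORE
At CORE: longest match for 175.157.2.213 is 175.157.0.0/18 -> local delivery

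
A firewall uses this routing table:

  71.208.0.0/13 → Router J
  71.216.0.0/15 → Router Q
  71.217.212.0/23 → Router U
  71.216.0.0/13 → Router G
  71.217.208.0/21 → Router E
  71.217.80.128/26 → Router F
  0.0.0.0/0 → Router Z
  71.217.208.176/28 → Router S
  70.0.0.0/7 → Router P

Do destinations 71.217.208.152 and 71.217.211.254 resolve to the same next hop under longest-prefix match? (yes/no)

71.217.208.152: longest match 71.217.208.0/21 -> Router E
71.217.211.254: longest match 71.217.208.0/21 -> Router E

yes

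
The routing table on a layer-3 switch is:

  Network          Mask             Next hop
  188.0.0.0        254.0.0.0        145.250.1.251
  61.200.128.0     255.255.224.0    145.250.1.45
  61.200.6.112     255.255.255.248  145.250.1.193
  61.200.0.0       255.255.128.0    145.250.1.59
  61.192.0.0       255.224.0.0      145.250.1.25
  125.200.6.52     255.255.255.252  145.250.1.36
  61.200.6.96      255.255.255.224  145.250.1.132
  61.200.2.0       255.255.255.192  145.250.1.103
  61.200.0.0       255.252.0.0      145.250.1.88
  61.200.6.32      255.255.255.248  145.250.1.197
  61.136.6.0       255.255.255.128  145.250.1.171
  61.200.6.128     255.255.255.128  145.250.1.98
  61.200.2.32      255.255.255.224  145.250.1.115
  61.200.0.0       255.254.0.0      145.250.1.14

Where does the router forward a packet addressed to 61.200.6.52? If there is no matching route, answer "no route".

145.250.1.59

Routes whose prefix contains 61.200.6.52:
  61.192.0.0/11 (61.192.0.0 - 61.223.255.255) -> 145.250.1.25
  61.200.0.0/14 (61.200.0.0 - 61.203.255.255) -> 145.250.1.88
  61.200.0.0/15 (61.200.0.0 - 61.201.255.255) -> 145.250.1.14
  61.200.0.0/17 (61.200.0.0 - 61.200.127.255) -> 145.250.1.59
More-specific entries that do NOT match:
  125.200.6.52/30 (125.200.6.52 - 125.200.6.55) does not contain 61.200.6.52
  61.200.6.112/29 (61.200.6.112 - 61.200.6.119) does not contain 61.200.6.52
  61.200.6.32/29 (61.200.6.32 - 61.200.6.39) does not contain 61.200.6.52
  61.200.6.96/27 (61.200.6.96 - 61.200.6.127) does not contain 61.200.6.52
  61.200.2.32/27 (61.200.2.32 - 61.200.2.63) does not contain 61.200.6.52
  61.200.2.0/26 (61.200.2.0 - 61.200.2.63) does not contain 61.200.6.52
  61.136.6.0/25 (61.136.6.0 - 61.136.6.127) does not contain 61.200.6.52
  61.200.6.128/25 (61.200.6.128 - 61.200.6.255) does not contain 61.200.6.52
  61.200.128.0/19 (61.200.128.0 - 61.200.159.255) does not contain 61.200.6.52
Longest matching prefix is /17 -> next hop 145.250.1.59.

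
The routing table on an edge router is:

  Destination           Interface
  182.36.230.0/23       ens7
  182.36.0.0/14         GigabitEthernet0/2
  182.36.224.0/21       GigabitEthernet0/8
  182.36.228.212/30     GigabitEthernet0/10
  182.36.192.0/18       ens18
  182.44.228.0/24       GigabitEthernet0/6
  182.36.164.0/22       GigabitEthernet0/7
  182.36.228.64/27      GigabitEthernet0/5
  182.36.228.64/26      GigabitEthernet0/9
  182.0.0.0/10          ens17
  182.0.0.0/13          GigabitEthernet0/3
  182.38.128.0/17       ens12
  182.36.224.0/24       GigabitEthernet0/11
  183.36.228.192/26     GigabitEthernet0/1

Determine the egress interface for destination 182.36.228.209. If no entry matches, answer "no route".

GigabitEthernet0/8

Routes whose prefix contains 182.36.228.209:
  182.0.0.0/10 (182.0.0.0 - 182.63.255.255) -> ens17
  182.36.0.0/14 (182.36.0.0 - 182.39.255.255) -> GigabitEthernet0/2
  182.36.192.0/18 (182.36.192.0 - 182.36.255.255) -> ens18
  182.36.224.0/21 (182.36.224.0 - 182.36.231.255) -> GigabitEthernet0/8
More-specific entries that do NOT match:
  182.36.228.212/30 (182.36.228.212 - 182.36.228.215) does not contain 182.36.228.209
  182.36.228.64/27 (182.36.228.64 - 182.36.228.95) does not contain 182.36.228.209
  182.36.228.64/26 (182.36.228.64 - 182.36.228.127) does not contain 182.36.228.209
  183.36.228.192/26 (183.36.228.192 - 183.36.228.255) does not contain 182.36.228.209
  182.44.228.0/24 (182.44.228.0 - 182.44.228.255) does not contain 182.36.228.209
  182.36.224.0/24 (182.36.224.0 - 182.36.224.255) does not contain 182.36.228.209
  182.36.230.0/23 (182.36.230.0 - 182.36.231.255) does not contain 182.36.228.209
  182.36.164.0/22 (182.36.164.0 - 182.36.167.255) does not contain 182.36.228.209
Longest matching prefix is /21 -> interface GigabitEthernet0/8.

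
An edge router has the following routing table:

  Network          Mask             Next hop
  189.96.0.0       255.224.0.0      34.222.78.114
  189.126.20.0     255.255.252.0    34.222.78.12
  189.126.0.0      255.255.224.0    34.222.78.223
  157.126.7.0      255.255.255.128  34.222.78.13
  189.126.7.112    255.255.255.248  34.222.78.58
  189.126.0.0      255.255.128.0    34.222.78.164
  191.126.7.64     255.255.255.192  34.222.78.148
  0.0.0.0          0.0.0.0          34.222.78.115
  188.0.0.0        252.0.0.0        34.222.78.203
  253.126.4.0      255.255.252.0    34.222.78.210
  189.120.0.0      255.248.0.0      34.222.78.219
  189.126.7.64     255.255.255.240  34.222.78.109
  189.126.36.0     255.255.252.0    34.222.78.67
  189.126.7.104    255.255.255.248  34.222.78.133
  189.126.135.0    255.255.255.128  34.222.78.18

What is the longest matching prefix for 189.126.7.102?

Entries matching 189.126.7.102:
  0.0.0.0/0 (default, matches everything)
  188.0.0.0/6 (188.0.0.0 - 191.255.255.255)
  189.96.0.0/11 (189.96.0.0 - 189.127.255.255)
  189.120.0.0/13 (189.120.0.0 - 189.127.255.255)
  189.126.0.0/17 (189.126.0.0 - 189.126.127.255)
  189.126.0.0/19 (189.126.0.0 - 189.126.31.255)
Most specific is 189.126.0.0/19.

189.126.0.0/19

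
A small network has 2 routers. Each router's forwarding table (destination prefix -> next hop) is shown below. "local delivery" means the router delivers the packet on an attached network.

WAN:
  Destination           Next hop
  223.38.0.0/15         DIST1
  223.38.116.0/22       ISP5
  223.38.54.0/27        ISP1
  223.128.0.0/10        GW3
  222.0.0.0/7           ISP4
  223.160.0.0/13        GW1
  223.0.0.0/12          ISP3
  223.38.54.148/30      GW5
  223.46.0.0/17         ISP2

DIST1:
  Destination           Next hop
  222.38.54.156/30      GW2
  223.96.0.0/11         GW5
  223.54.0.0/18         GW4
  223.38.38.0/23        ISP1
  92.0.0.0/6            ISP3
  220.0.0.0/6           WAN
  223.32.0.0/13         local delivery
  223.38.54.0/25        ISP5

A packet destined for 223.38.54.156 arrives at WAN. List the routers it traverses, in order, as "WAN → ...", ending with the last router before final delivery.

WAN → DIST1

At WAN: longest match for 223.38.54.156 is 223.38.0.0/15 -> DIST1
At DIST1: longest match for 223.38.54.156 is 223.32.0.0/13 -> local delivery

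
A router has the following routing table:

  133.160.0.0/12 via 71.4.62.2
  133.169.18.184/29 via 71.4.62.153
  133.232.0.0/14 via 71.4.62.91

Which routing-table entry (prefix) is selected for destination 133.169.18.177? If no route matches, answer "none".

133.160.0.0/12

Entries matching 133.169.18.177:
  133.160.0.0/12 (133.160.0.0 - 133.175.255.255)
Most specific is 133.160.0.0/12.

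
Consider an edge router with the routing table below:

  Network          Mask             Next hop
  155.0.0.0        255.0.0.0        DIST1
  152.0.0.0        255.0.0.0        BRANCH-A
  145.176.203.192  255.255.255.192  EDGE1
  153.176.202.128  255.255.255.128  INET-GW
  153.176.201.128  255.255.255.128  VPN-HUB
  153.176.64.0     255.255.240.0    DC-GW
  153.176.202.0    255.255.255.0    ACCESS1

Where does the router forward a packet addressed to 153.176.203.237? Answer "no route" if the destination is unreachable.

no route

No entry's prefix contains 153.176.203.237; there is no default route.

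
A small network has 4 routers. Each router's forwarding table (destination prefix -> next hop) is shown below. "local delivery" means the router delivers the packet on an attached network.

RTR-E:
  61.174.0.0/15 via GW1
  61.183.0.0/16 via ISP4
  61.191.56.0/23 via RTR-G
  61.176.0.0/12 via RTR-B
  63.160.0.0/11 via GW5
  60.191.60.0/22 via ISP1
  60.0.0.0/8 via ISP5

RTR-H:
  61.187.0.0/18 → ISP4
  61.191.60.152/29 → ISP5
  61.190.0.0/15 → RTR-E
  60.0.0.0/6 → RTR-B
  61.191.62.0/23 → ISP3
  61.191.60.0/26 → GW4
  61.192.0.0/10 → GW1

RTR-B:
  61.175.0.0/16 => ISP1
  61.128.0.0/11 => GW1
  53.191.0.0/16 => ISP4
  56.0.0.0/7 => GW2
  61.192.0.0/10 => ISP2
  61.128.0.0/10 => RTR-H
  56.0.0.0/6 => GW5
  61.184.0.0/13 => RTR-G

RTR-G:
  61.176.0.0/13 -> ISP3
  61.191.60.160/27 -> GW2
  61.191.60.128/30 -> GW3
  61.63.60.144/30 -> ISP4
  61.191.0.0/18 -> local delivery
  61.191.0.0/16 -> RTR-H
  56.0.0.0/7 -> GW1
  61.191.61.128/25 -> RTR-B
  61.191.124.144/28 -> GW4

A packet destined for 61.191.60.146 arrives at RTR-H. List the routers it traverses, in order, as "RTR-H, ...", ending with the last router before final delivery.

RTR-H, RTR-E, RTR-B, RTR-G

At RTR-H: longest match for 61.191.60.146 is 61.190.0.0/15 -> RTR-E
At RTR-E: longest match for 61.191.60.146 is 61.176.0.0/12 -> RTR-B
At RTR-B: longest match for 61.191.60.146 is 61.184.0.0/13 -> RTR-G
At RTR-G: longest match for 61.191.60.146 is 61.191.0.0/18 -> local delivery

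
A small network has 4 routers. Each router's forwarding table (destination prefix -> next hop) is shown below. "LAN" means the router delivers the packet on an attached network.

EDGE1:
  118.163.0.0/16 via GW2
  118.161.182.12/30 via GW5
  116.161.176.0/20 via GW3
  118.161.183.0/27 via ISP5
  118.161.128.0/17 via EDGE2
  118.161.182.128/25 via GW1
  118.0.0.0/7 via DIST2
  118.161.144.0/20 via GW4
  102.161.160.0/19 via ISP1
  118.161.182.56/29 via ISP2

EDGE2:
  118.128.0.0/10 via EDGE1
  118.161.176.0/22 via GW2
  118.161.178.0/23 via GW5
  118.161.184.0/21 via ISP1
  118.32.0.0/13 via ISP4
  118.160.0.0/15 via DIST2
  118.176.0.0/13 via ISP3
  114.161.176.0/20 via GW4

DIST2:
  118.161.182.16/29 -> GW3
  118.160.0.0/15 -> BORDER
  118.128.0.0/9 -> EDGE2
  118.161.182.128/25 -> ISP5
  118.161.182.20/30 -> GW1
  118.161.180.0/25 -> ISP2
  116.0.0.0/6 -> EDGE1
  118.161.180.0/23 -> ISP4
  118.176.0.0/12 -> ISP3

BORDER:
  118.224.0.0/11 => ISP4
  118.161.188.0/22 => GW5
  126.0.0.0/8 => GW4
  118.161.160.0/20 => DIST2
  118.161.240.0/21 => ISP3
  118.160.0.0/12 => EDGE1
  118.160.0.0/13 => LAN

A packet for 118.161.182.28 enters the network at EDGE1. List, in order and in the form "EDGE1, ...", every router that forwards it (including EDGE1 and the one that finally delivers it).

At EDGE1: longest match for 118.161.182.28 is 118.161.128.0/17 -> EDGE2
At EDGE2: longest match for 118.161.182.28 is 118.160.0.0/15 -> DIST2
At DIST2: longest match for 118.161.182.28 is 118.160.0.0/15 -> BORDER
At BORDER: longest match for 118.161.182.28 is 118.160.0.0/13 -> LAN

EDGE1, EDGE2, DIST2, BORDER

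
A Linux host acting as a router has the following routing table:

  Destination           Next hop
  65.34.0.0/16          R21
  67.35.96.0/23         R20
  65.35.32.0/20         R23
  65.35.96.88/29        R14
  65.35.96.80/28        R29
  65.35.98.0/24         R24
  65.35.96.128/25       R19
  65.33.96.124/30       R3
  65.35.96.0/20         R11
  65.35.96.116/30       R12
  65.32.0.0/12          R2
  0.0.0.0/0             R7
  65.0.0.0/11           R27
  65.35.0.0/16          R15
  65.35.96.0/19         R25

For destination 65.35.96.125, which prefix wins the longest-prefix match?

65.35.96.0/20

Entries matching 65.35.96.125:
  0.0.0.0/0 (default, matches everything)
  65.32.0.0/12 (65.32.0.0 - 65.47.255.255)
  65.35.0.0/16 (65.35.0.0 - 65.35.255.255)
  65.35.96.0/19 (65.35.96.0 - 65.35.127.255)
  65.35.96.0/20 (65.35.96.0 - 65.35.111.255)
Most specific is 65.35.96.0/20.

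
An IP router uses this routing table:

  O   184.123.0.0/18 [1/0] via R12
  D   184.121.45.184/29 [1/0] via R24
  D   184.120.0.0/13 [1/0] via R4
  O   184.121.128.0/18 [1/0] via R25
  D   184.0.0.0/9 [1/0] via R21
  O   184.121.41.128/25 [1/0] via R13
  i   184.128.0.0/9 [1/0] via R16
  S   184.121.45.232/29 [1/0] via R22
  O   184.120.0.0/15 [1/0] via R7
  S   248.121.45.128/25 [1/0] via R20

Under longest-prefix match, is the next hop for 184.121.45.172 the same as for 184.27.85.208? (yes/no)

no

184.121.45.172: longest match 184.120.0.0/15 -> R7
184.27.85.208: longest match 184.0.0.0/9 -> R21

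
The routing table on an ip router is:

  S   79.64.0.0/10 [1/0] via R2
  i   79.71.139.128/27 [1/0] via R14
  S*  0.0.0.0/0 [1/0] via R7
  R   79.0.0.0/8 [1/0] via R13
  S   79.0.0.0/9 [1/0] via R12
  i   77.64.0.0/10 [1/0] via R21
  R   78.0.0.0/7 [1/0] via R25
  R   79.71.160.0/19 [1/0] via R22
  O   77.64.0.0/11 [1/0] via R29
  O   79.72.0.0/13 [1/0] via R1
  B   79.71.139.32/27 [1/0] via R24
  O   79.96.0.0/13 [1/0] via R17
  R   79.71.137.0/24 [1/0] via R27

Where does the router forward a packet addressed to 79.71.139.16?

Routes whose prefix contains 79.71.139.16:
  0.0.0.0/0 (default, matches everything) -> R7
  78.0.0.0/7 (78.0.0.0 - 79.255.255.255) -> R25
  79.0.0.0/8 (79.0.0.0 - 79.255.255.255) -> R13
  79.0.0.0/9 (79.0.0.0 - 79.127.255.255) -> R12
  79.64.0.0/10 (79.64.0.0 - 79.127.255.255) -> R2
More-specific entries that do NOT match:
  79.71.139.128/27 (79.71.139.128 - 79.71.139.159) does not contain 79.71.139.16
  79.71.139.32/27 (79.71.139.32 - 79.71.139.63) does not contain 79.71.139.16
  79.71.137.0/24 (79.71.137.0 - 79.71.137.255) does not contain 79.71.139.16
  79.71.160.0/19 (79.71.160.0 - 79.71.191.255) does not contain 79.71.139.16
  79.72.0.0/13 (79.72.0.0 - 79.79.255.255) does not contain 79.71.139.16
  79.96.0.0/13 (79.96.0.0 - 79.103.255.255) does not contain 79.71.139.16
  77.64.0.0/11 (77.64.0.0 - 77.95.255.255) does not contain 79.71.139.16
Longest matching prefix is /10 -> next hop R2.

R2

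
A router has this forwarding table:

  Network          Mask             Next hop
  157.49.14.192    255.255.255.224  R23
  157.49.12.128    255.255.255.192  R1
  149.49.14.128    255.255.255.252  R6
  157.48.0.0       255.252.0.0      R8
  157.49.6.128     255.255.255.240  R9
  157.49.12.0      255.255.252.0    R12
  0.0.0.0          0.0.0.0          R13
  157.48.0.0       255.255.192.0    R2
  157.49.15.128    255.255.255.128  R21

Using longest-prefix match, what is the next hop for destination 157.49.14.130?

R12

Routes whose prefix contains 157.49.14.130:
  0.0.0.0/0 (default, matches everything) -> R13
  157.48.0.0/14 (157.48.0.0 - 157.51.255.255) -> R8
  157.49.12.0/22 (157.49.12.0 - 157.49.15.255) -> R12
More-specific entries that do NOT match:
  149.49.14.128/30 (149.49.14.128 - 149.49.14.131) does not contain 157.49.14.130
  157.49.6.128/28 (157.49.6.128 - 157.49.6.143) does not contain 157.49.14.130
  157.49.14.192/27 (157.49.14.192 - 157.49.14.223) does not contain 157.49.14.130
  157.49.12.128/26 (157.49.12.128 - 157.49.12.191) does not contain 157.49.14.130
  157.49.15.128/25 (157.49.15.128 - 157.49.15.255) does not contain 157.49.14.130
Longest matching prefix is /22 -> next hop R12.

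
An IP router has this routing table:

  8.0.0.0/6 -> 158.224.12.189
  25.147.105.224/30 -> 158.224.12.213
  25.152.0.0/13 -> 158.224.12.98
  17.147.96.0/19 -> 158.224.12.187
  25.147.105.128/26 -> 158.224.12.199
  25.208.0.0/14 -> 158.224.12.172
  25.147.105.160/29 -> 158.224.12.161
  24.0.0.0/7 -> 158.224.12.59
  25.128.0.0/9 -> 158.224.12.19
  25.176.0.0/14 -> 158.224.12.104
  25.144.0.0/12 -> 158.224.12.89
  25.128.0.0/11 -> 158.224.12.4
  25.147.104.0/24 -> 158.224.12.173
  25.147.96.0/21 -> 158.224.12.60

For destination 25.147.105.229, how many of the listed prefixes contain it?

4

Prefixes containing 25.147.105.229:
  24.0.0.0/7 (24.0.0.0 - 25.255.255.255)
  25.128.0.0/9 (25.128.0.0 - 25.255.255.255)
  25.128.0.0/11 (25.128.0.0 - 25.159.255.255)
  25.144.0.0/12 (25.144.0.0 - 25.159.255.255)
Total matching entries: 4.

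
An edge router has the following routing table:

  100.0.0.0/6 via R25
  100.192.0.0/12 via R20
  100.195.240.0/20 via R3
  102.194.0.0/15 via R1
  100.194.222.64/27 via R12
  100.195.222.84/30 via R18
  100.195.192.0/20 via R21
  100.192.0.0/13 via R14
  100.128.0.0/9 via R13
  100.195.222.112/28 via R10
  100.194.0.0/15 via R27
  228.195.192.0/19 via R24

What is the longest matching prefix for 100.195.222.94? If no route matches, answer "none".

100.194.0.0/15

Entries matching 100.195.222.94:
  100.0.0.0/6 (100.0.0.0 - 103.255.255.255)
  100.128.0.0/9 (100.128.0.0 - 100.255.255.255)
  100.192.0.0/12 (100.192.0.0 - 100.207.255.255)
  100.192.0.0/13 (100.192.0.0 - 100.199.255.255)
  100.194.0.0/15 (100.194.0.0 - 100.195.255.255)
Most specific is 100.194.0.0/15.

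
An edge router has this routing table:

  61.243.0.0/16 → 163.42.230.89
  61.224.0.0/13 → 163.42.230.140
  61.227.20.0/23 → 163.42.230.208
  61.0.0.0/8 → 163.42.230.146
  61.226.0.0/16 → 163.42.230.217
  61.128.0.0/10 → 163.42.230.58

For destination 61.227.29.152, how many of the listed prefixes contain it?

Prefixes containing 61.227.29.152:
  61.0.0.0/8 (61.0.0.0 - 61.255.255.255)
  61.224.0.0/13 (61.224.0.0 - 61.231.255.255)
Total matching entries: 2.

2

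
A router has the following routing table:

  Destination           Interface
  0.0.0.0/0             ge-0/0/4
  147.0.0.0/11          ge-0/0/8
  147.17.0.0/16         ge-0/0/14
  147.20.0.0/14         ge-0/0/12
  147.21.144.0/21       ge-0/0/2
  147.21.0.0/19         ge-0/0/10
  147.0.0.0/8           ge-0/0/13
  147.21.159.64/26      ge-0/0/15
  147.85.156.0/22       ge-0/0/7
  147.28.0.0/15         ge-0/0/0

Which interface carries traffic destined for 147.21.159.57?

ge-0/0/12

Routes whose prefix contains 147.21.159.57:
  0.0.0.0/0 (default, matches everything) -> ge-0/0/4
  147.0.0.0/8 (147.0.0.0 - 147.255.255.255) -> ge-0/0/13
  147.0.0.0/11 (147.0.0.0 - 147.31.255.255) -> ge-0/0/8
  147.20.0.0/14 (147.20.0.0 - 147.23.255.255) -> ge-0/0/12
More-specific entries that do NOT match:
  147.21.159.64/26 (147.21.159.64 - 147.21.159.127) does not contain 147.21.159.57
  147.85.156.0/22 (147.85.156.0 - 147.85.159.255) does not contain 147.21.159.57
  147.21.144.0/21 (147.21.144.0 - 147.21.151.255) does not contain 147.21.159.57
  147.21.0.0/19 (147.21.0.0 - 147.21.31.255) does not contain 147.21.159.57
  147.17.0.0/16 (147.17.0.0 - 147.17.255.255) does not contain 147.21.159.57
  147.28.0.0/15 (147.28.0.0 - 147.29.255.255) does not contain 147.21.159.57
Longest matching prefix is /14 -> interface ge-0/0/12.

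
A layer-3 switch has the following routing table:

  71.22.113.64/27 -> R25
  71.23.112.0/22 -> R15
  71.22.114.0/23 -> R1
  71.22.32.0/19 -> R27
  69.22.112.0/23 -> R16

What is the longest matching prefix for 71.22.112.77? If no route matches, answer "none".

71.22.112.77 is outside every listed prefix and there is no default route.

none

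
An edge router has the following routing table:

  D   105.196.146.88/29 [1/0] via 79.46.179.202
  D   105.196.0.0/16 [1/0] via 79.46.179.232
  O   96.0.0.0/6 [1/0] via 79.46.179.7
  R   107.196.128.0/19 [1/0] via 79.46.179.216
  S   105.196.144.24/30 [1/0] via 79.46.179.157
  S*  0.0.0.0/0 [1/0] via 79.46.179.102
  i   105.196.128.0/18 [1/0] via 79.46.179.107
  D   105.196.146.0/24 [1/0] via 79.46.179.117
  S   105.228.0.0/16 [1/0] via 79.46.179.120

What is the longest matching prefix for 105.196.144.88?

105.196.128.0/18

Entries matching 105.196.144.88:
  0.0.0.0/0 (default, matches everything)
  105.196.0.0/16 (105.196.0.0 - 105.196.255.255)
  105.196.128.0/18 (105.196.128.0 - 105.196.191.255)
Most specific is 105.196.128.0/18.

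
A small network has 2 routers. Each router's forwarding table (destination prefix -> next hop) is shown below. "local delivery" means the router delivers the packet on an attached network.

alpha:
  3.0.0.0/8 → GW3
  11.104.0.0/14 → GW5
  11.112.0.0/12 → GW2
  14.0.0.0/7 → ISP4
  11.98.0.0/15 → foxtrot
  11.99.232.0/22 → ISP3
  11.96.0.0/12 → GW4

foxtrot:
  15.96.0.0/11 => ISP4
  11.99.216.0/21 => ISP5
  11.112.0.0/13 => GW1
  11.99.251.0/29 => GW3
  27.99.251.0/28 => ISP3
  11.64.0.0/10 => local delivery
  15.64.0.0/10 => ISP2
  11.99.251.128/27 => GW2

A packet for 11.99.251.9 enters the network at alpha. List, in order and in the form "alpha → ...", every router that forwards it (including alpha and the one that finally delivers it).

At alpha: longest match for 11.99.251.9 is 11.98.0.0/15 -> foxtrot
At foxtrot: longest match for 11.99.251.9 is 11.64.0.0/10 -> local delivery

alpha → foxtrot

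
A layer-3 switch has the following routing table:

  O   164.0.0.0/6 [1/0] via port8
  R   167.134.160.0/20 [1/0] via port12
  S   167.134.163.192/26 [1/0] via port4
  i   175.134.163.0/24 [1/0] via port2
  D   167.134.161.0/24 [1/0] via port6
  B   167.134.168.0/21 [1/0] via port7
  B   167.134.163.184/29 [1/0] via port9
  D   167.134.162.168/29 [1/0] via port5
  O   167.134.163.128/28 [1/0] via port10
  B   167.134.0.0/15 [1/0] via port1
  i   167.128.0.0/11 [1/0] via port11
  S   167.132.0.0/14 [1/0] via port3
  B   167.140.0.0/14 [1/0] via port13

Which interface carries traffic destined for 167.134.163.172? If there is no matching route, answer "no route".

port12

Routes whose prefix contains 167.134.163.172:
  164.0.0.0/6 (164.0.0.0 - 167.255.255.255) -> port8
  167.128.0.0/11 (167.128.0.0 - 167.159.255.255) -> port11
  167.132.0.0/14 (167.132.0.0 - 167.135.255.255) -> port3
  167.134.0.0/15 (167.134.0.0 - 167.135.255.255) -> port1
  167.134.160.0/20 (167.134.160.0 - 167.134.175.255) -> port12
More-specific entries that do NOT match:
  167.134.163.184/29 (167.134.163.184 - 167.134.163.191) does not contain 167.134.163.172
  167.134.162.168/29 (167.134.162.168 - 167.134.162.175) does not contain 167.134.163.172
  167.134.163.128/28 (167.134.163.128 - 167.134.163.143) does not contain 167.134.163.172
  167.134.163.192/26 (167.134.163.192 - 167.134.163.255) does not contain 167.134.163.172
  175.134.163.0/24 (175.134.163.0 - 175.134.163.255) does not contain 167.134.163.172
  167.134.161.0/24 (167.134.161.0 - 167.134.161.255) does not contain 167.134.163.172
  167.134.168.0/21 (167.134.168.0 - 167.134.175.255) does not contain 167.134.163.172
Longest matching prefix is /20 -> interface port12.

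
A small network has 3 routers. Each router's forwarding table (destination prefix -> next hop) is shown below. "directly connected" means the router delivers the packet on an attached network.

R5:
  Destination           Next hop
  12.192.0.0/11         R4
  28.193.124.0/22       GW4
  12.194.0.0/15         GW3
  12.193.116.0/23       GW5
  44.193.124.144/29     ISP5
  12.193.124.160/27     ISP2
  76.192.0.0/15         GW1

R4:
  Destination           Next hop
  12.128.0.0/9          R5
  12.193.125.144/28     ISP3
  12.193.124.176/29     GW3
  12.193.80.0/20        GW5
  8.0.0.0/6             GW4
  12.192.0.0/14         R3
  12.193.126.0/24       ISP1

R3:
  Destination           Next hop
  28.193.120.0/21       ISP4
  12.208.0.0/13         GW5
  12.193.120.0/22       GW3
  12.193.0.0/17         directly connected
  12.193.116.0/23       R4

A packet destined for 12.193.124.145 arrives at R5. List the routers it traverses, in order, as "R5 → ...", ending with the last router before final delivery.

R5 → R4 → R3

At R5: longest match for 12.193.124.145 is 12.192.0.0/11 -> R4
At R4: longest match for 12.193.124.145 is 12.192.0.0/14 -> R3
At R3: longest match for 12.193.124.145 is 12.193.0.0/17 -> directly connected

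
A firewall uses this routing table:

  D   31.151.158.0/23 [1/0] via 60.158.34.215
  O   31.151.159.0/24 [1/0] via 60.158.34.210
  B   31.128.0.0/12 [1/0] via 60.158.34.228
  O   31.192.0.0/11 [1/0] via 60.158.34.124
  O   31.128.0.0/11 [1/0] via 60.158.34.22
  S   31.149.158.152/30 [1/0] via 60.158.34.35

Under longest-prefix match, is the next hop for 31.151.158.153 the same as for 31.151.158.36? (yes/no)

yes

31.151.158.153: longest match 31.151.158.0/23 -> 60.158.34.215
31.151.158.36: longest match 31.151.158.0/23 -> 60.158.34.215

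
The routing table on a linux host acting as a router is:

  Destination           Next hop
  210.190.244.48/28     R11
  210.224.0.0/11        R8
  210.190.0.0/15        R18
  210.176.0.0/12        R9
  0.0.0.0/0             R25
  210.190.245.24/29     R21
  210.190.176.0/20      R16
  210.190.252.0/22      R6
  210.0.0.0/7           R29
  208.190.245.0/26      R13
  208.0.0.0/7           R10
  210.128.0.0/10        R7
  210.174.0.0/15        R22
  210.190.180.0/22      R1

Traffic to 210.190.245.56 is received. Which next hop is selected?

R18

Routes whose prefix contains 210.190.245.56:
  0.0.0.0/0 (default, matches everything) -> R25
  210.0.0.0/7 (210.0.0.0 - 211.255.255.255) -> R29
  210.128.0.0/10 (210.128.0.0 - 210.191.255.255) -> R7
  210.176.0.0/12 (210.176.0.0 - 210.191.255.255) -> R9
  210.190.0.0/15 (210.190.0.0 - 210.191.255.255) -> R18
More-specific entries that do NOT match:
  210.190.245.24/29 (210.190.245.24 - 210.190.245.31) does not contain 210.190.245.56
  210.190.244.48/28 (210.190.244.48 - 210.190.244.63) does not contain 210.190.245.56
  208.190.245.0/26 (208.190.245.0 - 208.190.245.63) does not contain 210.190.245.56
  210.190.252.0/22 (210.190.252.0 - 210.190.255.255) does not contain 210.190.245.56
  210.190.180.0/22 (210.190.180.0 - 210.190.183.255) does not contain 210.190.245.56
  210.190.176.0/20 (210.190.176.0 - 210.190.191.255) does not contain 210.190.245.56
Longest matching prefix is /15 -> next hop R18.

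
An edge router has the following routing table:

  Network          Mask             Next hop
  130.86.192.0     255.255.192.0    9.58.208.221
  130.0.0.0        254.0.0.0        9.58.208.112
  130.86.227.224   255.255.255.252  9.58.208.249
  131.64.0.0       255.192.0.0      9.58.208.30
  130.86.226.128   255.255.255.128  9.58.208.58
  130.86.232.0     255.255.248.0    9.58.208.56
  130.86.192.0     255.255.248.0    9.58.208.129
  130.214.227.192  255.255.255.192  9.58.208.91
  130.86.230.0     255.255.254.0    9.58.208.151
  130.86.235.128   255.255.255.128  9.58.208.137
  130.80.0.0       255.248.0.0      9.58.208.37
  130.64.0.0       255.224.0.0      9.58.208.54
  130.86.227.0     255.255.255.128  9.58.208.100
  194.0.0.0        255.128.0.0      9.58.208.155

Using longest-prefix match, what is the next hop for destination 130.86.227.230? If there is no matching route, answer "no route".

Routes whose prefix contains 130.86.227.230:
  130.0.0.0/7 (130.0.0.0 - 131.255.255.255) -> 9.58.208.112
  130.64.0.0/11 (130.64.0.0 - 130.95.255.255) -> 9.58.208.54
  130.80.0.0/13 (130.80.0.0 - 130.87.255.255) -> 9.58.208.37
  130.86.192.0/18 (130.86.192.0 - 130.86.255.255) -> 9.58.208.221
More-specific entries that do NOT match:
  130.86.227.224/30 (130.86.227.224 - 130.86.227.227) does not contain 130.86.227.230
  130.214.227.192/26 (130.214.227.192 - 130.214.227.255) does not contain 130.86.227.230
  130.86.226.128/25 (130.86.226.128 - 130.86.226.255) does not contain 130.86.227.230
  130.86.235.128/25 (130.86.235.128 - 130.86.235.255) does not contain 130.86.227.230
  130.86.227.0/25 (130.86.227.0 - 130.86.227.127) does not contain 130.86.227.230
  130.86.230.0/23 (130.86.230.0 - 130.86.231.255) does not contain 130.86.227.230
  130.86.232.0/21 (130.86.232.0 - 130.86.239.255) does not contain 130.86.227.230
  130.86.192.0/21 (130.86.192.0 - 130.86.199.255) does not contain 130.86.227.230
Longest matching prefix is /18 -> next hop 9.58.208.221.

9.58.208.221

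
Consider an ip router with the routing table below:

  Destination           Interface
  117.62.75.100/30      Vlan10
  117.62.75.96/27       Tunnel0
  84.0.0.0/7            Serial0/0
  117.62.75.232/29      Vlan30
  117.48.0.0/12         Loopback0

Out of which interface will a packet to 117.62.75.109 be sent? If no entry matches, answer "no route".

Routes whose prefix contains 117.62.75.109:
  117.48.0.0/12 (117.48.0.0 - 117.63.255.255) -> Loopback0
  117.62.75.96/27 (117.62.75.96 - 117.62.75.127) -> Tunnel0
More-specific entries that do NOT match:
  117.62.75.100/30 (117.62.75.100 - 117.62.75.103) does not contain 117.62.75.109
  117.62.75.232/29 (117.62.75.232 - 117.62.75.239) does not contain 117.62.75.109
Longest matching prefix is /27 -> interface Tunnel0.

Tunnel0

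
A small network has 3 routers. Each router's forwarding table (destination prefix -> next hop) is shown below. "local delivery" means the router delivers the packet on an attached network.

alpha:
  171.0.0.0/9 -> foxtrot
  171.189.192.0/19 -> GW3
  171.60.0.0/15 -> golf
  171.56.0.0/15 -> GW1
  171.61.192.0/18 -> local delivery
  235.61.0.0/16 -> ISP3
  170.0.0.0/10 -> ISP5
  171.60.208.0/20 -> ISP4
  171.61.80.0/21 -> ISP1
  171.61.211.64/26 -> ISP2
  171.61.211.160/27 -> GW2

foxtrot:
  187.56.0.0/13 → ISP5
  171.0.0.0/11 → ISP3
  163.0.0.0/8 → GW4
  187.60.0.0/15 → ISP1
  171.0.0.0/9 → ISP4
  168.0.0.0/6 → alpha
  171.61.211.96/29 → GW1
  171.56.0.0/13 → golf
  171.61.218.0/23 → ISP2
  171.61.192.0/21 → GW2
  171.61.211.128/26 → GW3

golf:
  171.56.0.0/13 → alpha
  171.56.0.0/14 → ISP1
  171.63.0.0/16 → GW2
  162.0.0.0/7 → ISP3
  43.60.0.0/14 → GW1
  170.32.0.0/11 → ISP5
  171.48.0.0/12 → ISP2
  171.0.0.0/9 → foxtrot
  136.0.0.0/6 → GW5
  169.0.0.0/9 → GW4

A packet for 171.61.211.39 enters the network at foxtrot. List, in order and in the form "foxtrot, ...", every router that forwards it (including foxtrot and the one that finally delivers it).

foxtrot, golf, alpha

At foxtrot: longest match for 171.61.211.39 is 171.56.0.0/13 -> golf
At golf: longest match for 171.61.211.39 is 171.56.0.0/13 -> alpha
At alpha: longest match for 171.61.211.39 is 171.61.192.0/18 -> local delivery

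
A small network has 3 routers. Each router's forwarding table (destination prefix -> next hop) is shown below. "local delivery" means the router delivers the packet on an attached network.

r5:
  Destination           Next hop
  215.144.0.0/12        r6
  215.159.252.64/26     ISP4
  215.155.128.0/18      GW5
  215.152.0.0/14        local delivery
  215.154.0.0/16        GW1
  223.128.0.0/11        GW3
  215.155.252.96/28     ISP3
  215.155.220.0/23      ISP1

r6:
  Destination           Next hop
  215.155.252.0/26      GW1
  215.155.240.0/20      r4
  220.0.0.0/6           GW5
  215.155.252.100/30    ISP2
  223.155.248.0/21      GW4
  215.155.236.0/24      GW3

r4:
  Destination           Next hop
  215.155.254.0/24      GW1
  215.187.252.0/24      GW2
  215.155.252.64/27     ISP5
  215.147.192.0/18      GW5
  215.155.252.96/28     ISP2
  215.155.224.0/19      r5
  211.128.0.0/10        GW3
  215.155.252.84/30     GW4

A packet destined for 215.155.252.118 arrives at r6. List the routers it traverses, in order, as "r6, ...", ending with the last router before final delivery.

r6, r4, r5

At r6: longest match for 215.155.252.118 is 215.155.240.0/20 -> r4
At r4: longest match for 215.155.252.118 is 215.155.224.0/19 -> r5
At r5: longest match for 215.155.252.118 is 215.152.0.0/14 -> local delivery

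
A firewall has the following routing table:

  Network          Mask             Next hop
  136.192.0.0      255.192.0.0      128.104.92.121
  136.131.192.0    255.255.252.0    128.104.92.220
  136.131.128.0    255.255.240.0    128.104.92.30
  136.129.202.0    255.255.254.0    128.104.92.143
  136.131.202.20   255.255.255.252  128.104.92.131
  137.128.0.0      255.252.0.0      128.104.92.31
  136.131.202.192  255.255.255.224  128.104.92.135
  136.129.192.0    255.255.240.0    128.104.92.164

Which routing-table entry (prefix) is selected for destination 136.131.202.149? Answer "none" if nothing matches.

136.131.202.149 is outside every listed prefix and there is no default route.

none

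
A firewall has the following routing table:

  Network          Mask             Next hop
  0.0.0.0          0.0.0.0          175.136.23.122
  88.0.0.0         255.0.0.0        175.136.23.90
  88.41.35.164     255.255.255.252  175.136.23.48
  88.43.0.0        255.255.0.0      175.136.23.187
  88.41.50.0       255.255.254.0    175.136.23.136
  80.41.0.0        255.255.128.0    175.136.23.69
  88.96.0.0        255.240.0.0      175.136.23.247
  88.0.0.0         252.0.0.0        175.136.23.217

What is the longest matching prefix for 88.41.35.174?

Entries matching 88.41.35.174:
  0.0.0.0/0 (default, matches everything)
  88.0.0.0/6 (88.0.0.0 - 91.255.255.255)
  88.0.0.0/8 (88.0.0.0 - 88.255.255.255)
Most specific is 88.0.0.0/8.

88.0.0.0/8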